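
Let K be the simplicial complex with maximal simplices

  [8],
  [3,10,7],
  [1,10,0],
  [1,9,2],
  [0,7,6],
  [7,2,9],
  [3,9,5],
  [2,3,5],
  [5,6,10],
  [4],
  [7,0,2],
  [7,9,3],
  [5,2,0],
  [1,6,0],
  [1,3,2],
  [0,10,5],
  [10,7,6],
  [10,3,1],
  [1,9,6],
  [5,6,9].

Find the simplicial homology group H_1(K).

Order the vertices as 0 < 1 < 2 < 3 < 4 < 5 < 6 < 7 < 8 < 9 < 10. Listing each simplex with vertices in this order, K has dimension 2 with simplices:

  0-simplices (11): [0], [1], [2], [3], [4], [5], [6], [7], [8], [9], [10]
  1-simplices (27): (27 of them)
  2-simplices (18): (18 of them)

giving chain groups C_0 ≅ Z^11, C_1 ≅ Z^27, C_2 ≅ Z^18.

The boundary map ∂_1: C_1 → C_0 sends each edge [p,q] (with p < q) to q − p. For instance
  ∂[0,1] = [1] − [0].
The resulting 11×27 matrix has rank 8, and its Smith normal form has invariant factors (1,1,1,1,1,1,1,1).

∂_2: C_2 → C_1 acts by ∂[p,q,r] = [q,r] − [p,r] + [p,q]. For instance
  ∂[1,2,3] = [2,3] − [1,3] + [1,2],
  ∂[5,6,9] = [6,9] − [5,9] + [5,6].
This gives a 27×18 integer matrix of rank 18; reducing to Smith normal form yields diagonal entries (1,1,1,1,1,1,1,1,1,1,1,1,1,1,1,1,1,2).

Computing H_k = (kernel of ∂_k) / (image of ∂_{k+1}):

  H_1: rank ker ∂_1 − rank ∂_2 = (27 − 8) − 18 = 1, and ∂_2 has invariant factor 2 > 1, so H_1 = Z ⊕ Z/2Z.

H_1 ≅ Z ⊕ Z/2Z.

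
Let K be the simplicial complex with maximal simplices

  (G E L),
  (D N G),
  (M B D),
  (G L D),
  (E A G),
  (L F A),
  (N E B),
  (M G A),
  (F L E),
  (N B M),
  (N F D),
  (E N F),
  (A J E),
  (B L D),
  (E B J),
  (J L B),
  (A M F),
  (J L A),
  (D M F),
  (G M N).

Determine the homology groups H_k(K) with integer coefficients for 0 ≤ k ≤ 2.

We work with the vertex ordering A < B < D < E < F < G < J < L < M < N. The simplices of K, each written with vertices in increasing order, are:

  0-simplices (10): A, B, D, E, F, G, J, L, M, N
  1-simplices (30): AE, AF, AG, AJ, AL, AM, BD, BE, BJ, BL, BM, BN, DF, DG, DL, DM, DN, EF, EG, EJ, EL, EN, FL, FM, FN, GL, GM, GN, JL, MN
  2-simplices (20): AEG, AEJ, AFL, AFM, AGM, AJL, BDL, BDM, BEJ, BEN, BJL, BMN, DFM, DFN, DGL, DGN, EFL, EFN, EGL, GMN

giving chain groups C_0 ≅ Z^10, C_1 ≅ Z^30, C_2 ≅ Z^20.

Boundary ∂_1: C_1 → C_0 maps an edge to its endpoints' difference, ∂[p,q] = q − p.
The resulting 10×30 matrix has rank 9, and its Smith normal form has invariant factors (1,1,1,1,1,1,1,1,1).

∂_2: C_2 → C_1 sends each 2-simplex [p,q,r] to [q,r] − [p,r] + [p,q]. For instance
  ∂DFN = FN − DN + DF,
  ∂AFL = FL − AL + AF.
The 30×20 boundary matrix has rank 20 and Smith normal form diag(1,1,1,1,1,1,1,1,1,1,1,1,1,1,1,1,1,1,1,2).

Now H_k = ker ∂_k / im ∂_{k+1}, so:

  H_0: rank C_0 − rank ∂_1 = 10 − 9 = 1, and the invariant factors of ∂_1 are all 1, so H_0 ≅ Z.
  H_1: rank ker ∂_1 − rank ∂_2 = (30 − 9) − 20 = 1, and ∂_2 has invariant factor 2 > 1, so H_1 ≅ Z × Z/2.
  H_2: rank ker ∂_2 − rank ∂_3 = (20 − 20) − 0 = 0, and there is no ∂_3, so H_2 ≅ 0.

As a check, the Euler characteristic is 10 − 30 + 20 = 0, which agrees with 1 − 1 + 0 = 0.

H_0 = Z,  H_1 = Z × Z/2,  H_2 = 0.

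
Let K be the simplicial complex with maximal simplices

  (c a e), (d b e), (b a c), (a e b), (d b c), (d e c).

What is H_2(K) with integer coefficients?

We work with the vertex ordering a < b < c < d < e. The simplices of K, each written with vertices in increasing order, are:

  0-simplices (5): a, b, c, d, e
  1-simplices (9): ab, ac, ae, bc, bd, be, cd, ce, de
  2-simplices (6): abc, abe, ace, bcd, bde, cde

giving chain groups C_0 ≅ Z^5, C_1 ≅ Z^9, C_2 ≅ Z^6.

The boundary map ∂_1: C_1 → C_0 sends each edge [p,q] (with p < q) to q − p.
The resulting 5×9 matrix has rank 4, and its Smith normal form has invariant factors (1,1,1,1).

∂_2: C_2 → C_1 sends each 2-simplex [p,q,r] to [q,r] − [p,r] + [p,q]. For instance
  ∂abe = be − ae + ab,
  ∂bcd = cd − bd + bc.
The resulting 9×6 matrix has rank 5, and its Smith normal form has invariant factors (1,1,1,1,1).

From H_k ≅ ker(∂_k) / im(∂_{k+1}) we obtain:

  H_2: rank ker ∂_2 − rank ∂_3 = (6 − 5) − 0 = 1, and there is no ∂_3, so H_2 ≅ Z.

(K is a triangulation of the 2-sphere S^2.)

H_2 ≅ Z.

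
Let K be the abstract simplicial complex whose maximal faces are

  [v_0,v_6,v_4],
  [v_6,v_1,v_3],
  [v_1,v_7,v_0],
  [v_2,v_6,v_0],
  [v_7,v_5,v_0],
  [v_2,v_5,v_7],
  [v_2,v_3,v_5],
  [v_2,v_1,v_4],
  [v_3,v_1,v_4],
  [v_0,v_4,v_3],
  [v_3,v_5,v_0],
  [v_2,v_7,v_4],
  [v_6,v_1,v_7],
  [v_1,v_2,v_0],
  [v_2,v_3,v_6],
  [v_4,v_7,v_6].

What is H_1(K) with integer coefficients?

H_1 = Z^2.

Take the total order v_0 < v_1 < v_2 < v_3 < v_4 < v_5 < v_6 < v_7 on the vertex set. Then K (dimension 2) consists of the simplices:

  0-simplices (8): [v_0], [v_1], [v_2], [v_3], [v_4], [v_5], [v_6], [v_7]
  1-simplices (24): (24 of them)
  2-simplices (16): (16 of them)

so the chain groups are C_0 ≅ Z^8, C_1 ≅ Z^24, C_2 ≅ Z^16.

The boundary map ∂_1: C_1 → C_0 is given by ∂[p,q] = [q] − [p].
As a 8×24 matrix over Z this has rank 7, with invariant factors (1,1,1,1,1,1,1).

Boundary ∂_2: C_2 → C_1 acts by ∂[p,q,r] = [q,r] − [p,r] + [p,q]. For instance
  ∂[v_0,v_2,v_6] = [v_2,v_6] − [v_0,v_6] + [v_0,v_2],
  ∂[v_1,v_3,v_4] = [v_3,v_4] − [v_1,v_4] + [v_1,v_3].
The 24×16 boundary matrix has rank 15 and Smith normal form diag(1,1,1,1,1,1,1,1,1,1,1,1,1,1,1).

Reading off H_k = ker ∂_k / im ∂_{k+1}:

  H_1: rank ker ∂_1 − rank ∂_2 = (24 − 7) − 15 = 2, and the invariant factors of ∂_2 are all 1, so H_1 = Z^2.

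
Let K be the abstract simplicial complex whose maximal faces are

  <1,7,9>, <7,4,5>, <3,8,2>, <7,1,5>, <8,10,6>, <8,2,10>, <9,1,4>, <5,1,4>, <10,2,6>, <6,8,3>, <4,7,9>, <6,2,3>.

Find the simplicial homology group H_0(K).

H_0 = Z^2.

Fix the vertex order 1 < 2 < 3 < 4 < 5 < 6 < 7 < 8 < 9 < 10 and write every simplex with vertices in increasing order. Then dim K = 2 and the simplices of K are:

  0-simplices (10): [1], [2], [3], [4], [5], [6], [7], [8], [9], [10]
  1-simplices (18): [1,4], [1,5], [1,7], [1,9], [2,3], [2,6], [2,8], [2,10], [3,6], [3,8], [4,5], [4,7], [4,9], [5,7], [6,8], [6,10], [7,9], [8,10]
  2-simplices (12): [1,4,5], [1,4,9], [1,5,7], [1,7,9], [2,3,6], [2,3,8], [2,6,10], [2,8,10], [3,6,8], [4,5,7], [4,7,9], [6,8,10]

so the chain groups are C_0 ≅ Z^10, C_1 ≅ Z^18, C_2 ≅ Z^12.

∂_1: C_1 → C_0 maps an edge to its endpoints' difference, ∂[p,q] = q − p. For instance
  ∂[1,5] = [5] − [1].
The resulting 10×18 matrix has rank 8, and its Smith normal form has invariant factors (1,1,1,1,1,1,1,1).

Boundary ∂_2: C_2 → C_1 acts by ∂[p,q,r] = [q,r] − [p,r] + [p,q]. For instance
  ∂[3,6,8] = [6,8] − [3,8] + [3,6],
  ∂[4,5,7] = [5,7] − [4,7] + [4,5].
As a 18×12 matrix over Z this has rank 10, with invariant factors (1,1,1,1,1,1,1,1,1,1).

Computing H_k = (kernel of ∂_k) / (image of ∂_{k+1}):

  H_0: rank C_0 − rank ∂_1 = 10 − 8 = 2, and the invariant factors of ∂_1 are all 1, so H_0 ≅ Z^2.

(K is a triangulation of the disjoint union of the 2-sphere S^2 and the 2-sphere S^2.)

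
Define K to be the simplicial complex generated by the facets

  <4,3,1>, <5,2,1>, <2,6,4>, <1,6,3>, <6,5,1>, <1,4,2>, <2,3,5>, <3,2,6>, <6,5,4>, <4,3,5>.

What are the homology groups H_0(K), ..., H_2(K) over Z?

H_0 ≅ Z,  H_1 ≅ Z/2Z,  H_2 = 0.

We work with the vertex ordering 1 < 2 < 3 < 4 < 5 < 6. The simplices of K, each written with vertices in increasing order, are:

  0-simplices (6): [1], [2], [3], [4], [5], [6]
  1-simplices (15): [1,2], [1,3], [1,4], [1,5], [1,6], [2,3], [2,4], [2,5], [2,6], [3,4], [3,5], [3,6], [4,5], [4,6], [5,6]
  2-simplices (10): [1,2,4], [1,2,5], [1,3,4], [1,3,6], [1,5,6], [2,3,5], [2,3,6], [2,4,6], [3,4,5], [4,5,6]

so the chain groups are C_0 ≅ Z^6, C_1 ≅ Z^15, C_2 ≅ Z^10.

Boundary ∂_1: C_1 → C_0 is given by ∂[p,q] = [q] − [p].
This gives a 6×15 integer matrix of rank 5; reducing to Smith normal form yields diagonal entries (1,1,1,1,1).

∂_2: C_2 → C_1 sends each 2-simplex [p,q,r] to [q,r] − [p,r] + [p,q]. For instance
  ∂[3,4,5] = [4,5] − [3,5] + [3,4],
  ∂[2,3,5] = [3,5] − [2,5] + [2,3].
The 15×10 boundary matrix has rank 10 and Smith normal form diag(1,1,1,1,1,1,1,1,1,2).

From H_k ≅ ker(∂_k) / im(∂_{k+1}) we obtain:

  H_0: rank C_0 − rank ∂_1 = 6 − 5 = 1, and the invariant factors of ∂_1 are all 1, so H_0 ≅ Z.
  H_1: rank ker ∂_1 − rank ∂_2 = (15 − 5) − 10 = 0, and ∂_2 has invariant factor 2 > 1, so H_1 ≅ Z/2Z.
  H_2: rank ker ∂_2 − rank ∂_3 = (10 − 10) − 0 = 0, and there is no ∂_3, so H_2 ≅ 0.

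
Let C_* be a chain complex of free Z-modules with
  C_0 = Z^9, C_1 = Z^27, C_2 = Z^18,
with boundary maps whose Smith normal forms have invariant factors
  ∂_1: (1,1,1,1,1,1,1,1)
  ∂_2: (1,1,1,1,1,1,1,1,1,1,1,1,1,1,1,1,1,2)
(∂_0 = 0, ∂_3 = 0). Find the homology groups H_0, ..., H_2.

H_0: b_0 = 9 − 0 − 8 = 1; torsion from ∂_1 factors > 1: none. So H_0 ≅ Z.
H_1: b_1 = 27 − 8 − 18 = 1; torsion from ∂_2 factors > 1: [2]. So H_1 ≅ Z × Z/2.
H_2: b_2 = 18 − 18 − 0 = 0; torsion from ∂_3 factors > 1: none. So H_2 ≅ 0.

H_0 ≅ Z,  H_1 ≅ Z × Z/2,  H_2 = 0.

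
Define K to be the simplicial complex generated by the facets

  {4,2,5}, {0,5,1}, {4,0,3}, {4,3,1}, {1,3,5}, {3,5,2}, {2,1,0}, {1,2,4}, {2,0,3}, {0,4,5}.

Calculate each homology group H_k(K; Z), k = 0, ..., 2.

Fix the vertex order 0 < 1 < 2 < 3 < 4 < 5 and write every simplex with vertices in increasing order. Then dim K = 2 and the simplices of K are:

  0-simplices (6): [0], [1], [2], [3], [4], [5]
  1-simplices (15): [0,1], [0,2], [0,3], [0,4], [0,5], [1,2], [1,3], [1,4], [1,5], [2,3], [2,4], [2,5], [3,4], [3,5], [4,5]
  2-simplices (10): [0,1,2], [0,1,5], [0,2,3], [0,3,4], [0,4,5], [1,2,4], [1,3,4], [1,3,5], [2,3,5], [2,4,5]

Hence C_0 ≅ Z^6, C_1 ≅ Z^15, C_2 ≅ Z^10.

The boundary map ∂_1: C_1 → C_0 sends each edge [p,q] (with p < q) to q − p. For instance
  ∂[0,5] = [5] − [0].
The resulting 6×15 matrix has rank 5, and its Smith normal form has invariant factors (1,1,1,1,1).

∂_2: C_2 → C_1 maps a triangle to the signed sum of its edges. For instance
  ∂[1,3,4] = [3,4] − [1,4] + [1,3],
  ∂[2,3,5] = [3,5] − [2,5] + [2,3].
This gives a 15×10 integer matrix of rank 10; reducing to Smith normal form yields diagonal entries (1,1,1,1,1,1,1,1,1,2).

Now H_k = ker ∂_k / im ∂_{k+1}, so:

  H_0: rank C_0 − rank ∂_1 = 6 − 5 = 1, and the invariant factors of ∂_1 are all 1, so H_0 = Z.
  H_1: rank ker ∂_1 − rank ∂_2 = (15 − 5) − 10 = 0, and ∂_2 has invariant factor 2 > 1, so H_1 = Z/2Z.
  H_2: rank ker ∂_2 − rank ∂_3 = (10 − 10) − 0 = 0, and there is no ∂_3, so H_2 = 0.

H_0 = Z,  H_1 = Z/2Z,  H_2 = 0.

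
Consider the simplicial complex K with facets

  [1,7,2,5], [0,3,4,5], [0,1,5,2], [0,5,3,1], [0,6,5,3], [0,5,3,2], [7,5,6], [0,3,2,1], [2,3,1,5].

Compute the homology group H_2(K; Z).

We work with the vertex ordering 0 < 1 < 2 < 3 < 4 < 5 < 6 < 7. The simplices of K, each written with vertices in increasing order, are:

  0-simplices (8): [0], [1], [2], [3], [4], [5], [6], [7]
  1-simplices (20): [0,1], [0,2], [0,3], [0,4], [0,5], [0,6], [1,2], [1,3], [1,5], [1,7], [2,3], [2,5], [2,7], [3,4], [3,5], [3,6], [4,5], [5,6], [5,7], [6,7]
  2-simplices (20): (20 of them)
  3-simplices (8): [0,1,2,3], [0,1,2,5], [0,1,3,5], [0,2,3,5], [0,3,4,5], [0,3,5,6], [1,2,3,5], [1,2,5,7]

Hence C_0 ≅ Z^8, C_1 ≅ Z^20, C_2 ≅ Z^20, C_3 ≅ Z^8.

Boundary ∂_1: C_1 → C_0 is given by ∂[p,q] = [q] − [p].
This gives a 8×20 integer matrix of rank 7; reducing to Smith normal form yields diagonal entries (1,1,1,1,1,1,1).

The boundary map ∂_2: C_2 → C_1 maps a triangle to the signed sum of its edges. For instance
  ∂[1,5,7] = [5,7] − [1,7] + [1,5],
  ∂[0,1,2] = [1,2] − [0,2] + [0,1].
The resulting 20×20 matrix has rank 13, and its Smith normal form has invariant factors (1,1,1,1,1,1,1,1,1,1,1,1,1).

The boundary map ∂_3: C_3 → C_2 sends each 3-simplex σ to the alternating sum Σ_i (−1)^i (σ with its i-th vertex removed). For instance
  ∂[0,2,3,5] = [2,3,5] − [0,3,5] + [0,2,5] − [0,2,3],
  ∂[0,1,2,3] = [1,2,3] − [0,2,3] + [0,1,3] − [0,1,2].
This gives a 20×8 integer matrix of rank 7; reducing to Smith normal form yields diagonal entries (1,1,1,1,1,1,1).

Reading off H_k = ker ∂_k / im ∂_{k+1}:

  H_2: rank ker ∂_2 − rank ∂_3 = (20 − 13) − 7 = 0, and the invariant factors of ∂_3 are all 1, so H_2 = 0.

H_2 = 0.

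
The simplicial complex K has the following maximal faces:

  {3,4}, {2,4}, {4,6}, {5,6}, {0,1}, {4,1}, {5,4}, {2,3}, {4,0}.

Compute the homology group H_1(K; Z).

H_1 ≅ Z^3.

Take the total order 0 < 1 < 2 < 3 < 4 < 5 < 6 on the vertex set. Then K (dimension 1) consists of the simplices:

  0-simplices (7): [0], [1], [2], [3], [4], [5], [6]
  1-simplices (9): [0,1], [0,4], [1,4], [2,3], [2,4], [3,4], [4,5], [4,6], [5,6]

giving chain groups C_0 ≅ Z^7, C_1 ≅ Z^9.

Boundary ∂_1: C_1 → C_0 sends each edge [p,q] (with p < q) to q − p.
The resulting 7×9 matrix has rank 6, and its Smith normal form has invariant factors (1,1,1,1,1,1).

Reading off H_k = ker ∂_k / im ∂_{k+1}:

  H_1: rank ker ∂_1 − rank ∂_2 = (9 − 6) − 0 = 3, and there is no ∂_2, so H_1 = Z^3.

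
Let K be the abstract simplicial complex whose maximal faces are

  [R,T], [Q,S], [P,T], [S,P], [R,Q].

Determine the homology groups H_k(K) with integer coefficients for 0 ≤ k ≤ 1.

Take the total order P < Q < R < S < T on the vertex set. Then K (dimension 1) consists of the simplices:

  0-simplices (5): P, Q, R, S, T
  1-simplices (5): PS, PT, QR, QS, RT

Hence C_0 ≅ Z^5, C_1 ≅ Z^5.

Boundary ∂_1: C_1 → C_0 sends each edge [p,q] (with p < q) to q − p. For instance
  ∂PS = S − P.
As a 5×5 matrix over Z this has rank 4, with invariant factors (1,1,1,1).

Computing H_k = (kernel of ∂_k) / (image of ∂_{k+1}):

  H_0: rank C_0 − rank ∂_1 = 5 − 4 = 1, and the invariant factors of ∂_1 are all 1, so H_0 ≅ Z.
  H_1: rank ker ∂_1 − rank ∂_2 = (5 − 4) − 0 = 1, and there is no ∂_2, so H_1 ≅ Z.

As a check, the Euler characteristic is 5 − 5 = 0, which agrees with 1 − 1 = 0.

H_0 ≅ Z,  H_1 ≅ Z.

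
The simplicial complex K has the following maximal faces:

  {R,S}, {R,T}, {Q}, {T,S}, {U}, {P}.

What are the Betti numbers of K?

Take the total order P < Q < R < S < T < U on the vertex set. Then K (dimension 1) consists of the simplices:

  0-simplices (6): P, Q, R, S, T, U
  1-simplices (3): RS, RT, ST

so the chain groups are C_0 ≅ Z^6, C_1 ≅ Z^3.

The boundary map ∂_1: C_1 → C_0 maps an edge to its endpoints' difference, ∂[p,q] = q − p. For instance
  ∂RS = S − R.
The resulting 6×3 matrix has rank 2, and its Smith normal form has invariant factors (1,1).

Now H_k = ker ∂_k / im ∂_{k+1}, so:

  H_0: rank C_0 − rank ∂_1 = 6 − 2 = 4, and the invariant factors of ∂_1 are all 1, so H_0 ≅ Z^4.
  H_1: rank ker ∂_1 − rank ∂_2 = (3 − 2) − 0 = 1, and there is no ∂_2, so H_1 ≅ Z.

Hence the Betti numbers are b_0 = 4, b_1 = 1.

b_0 = 4, b_1 = 1.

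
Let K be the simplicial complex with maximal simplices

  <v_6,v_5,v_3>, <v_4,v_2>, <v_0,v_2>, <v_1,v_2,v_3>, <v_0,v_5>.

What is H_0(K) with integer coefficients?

H_0 = Z.

Order the vertices as v_0 < v_1 < v_2 < v_3 < v_4 < v_5 < v_6. Listing each simplex with vertices in this order, K has dimension 2 with simplices:

  0-simplices (7): [v_0], [v_1], [v_2], [v_3], [v_4], [v_5], [v_6]
  1-simplices (9): [v_0,v_2], [v_0,v_5], [v_1,v_2], [v_1,v_3], [v_2,v_3], [v_2,v_4], [v_3,v_5], [v_3,v_6], [v_5,v_6]
  2-simplices (2): [v_1,v_2,v_3], [v_3,v_5,v_6]

so the chain groups are C_0 ≅ Z^7, C_1 ≅ Z^9, C_2 ≅ Z^2.

∂_1: C_1 → C_0 sends each edge [p,q] (with p < q) to q − p.
The 7×9 boundary matrix has rank 6 and Smith normal form diag(1,1,1,1,1,1).

∂_2: C_2 → C_1 maps a triangle to the signed sum of its edges. For instance
  ∂[v_1,v_2,v_3] = [v_2,v_3] − [v_1,v_3] + [v_1,v_2],
  ∂[v_3,v_5,v_6] = [v_5,v_6] − [v_3,v_6] + [v_3,v_5].
The 9×2 boundary matrix has rank 2 and Smith normal form diag(1,1).

From H_k ≅ ker(∂_k) / im(∂_{k+1}) we obtain:

  H_0: rank C_0 − rank ∂_1 = 7 − 6 = 1, and the invariant factors of ∂_1 are all 1, so H_0 = Z.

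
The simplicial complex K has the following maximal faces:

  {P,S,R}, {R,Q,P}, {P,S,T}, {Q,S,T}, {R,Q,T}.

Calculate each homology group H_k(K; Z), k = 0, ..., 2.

K has 5 vertices, 10 edges, 5 triangles.
rank ∂_0 = 0, rank ∂_1 = 4 ⇒ b_0 = 5 − 0 − 4 = 1; all invariant factors of ∂_1 are 1 so no torsion. So H_0 = Z.
rank ∂_1 = 4, rank ∂_2 = 5 ⇒ b_1 = 10 − 4 − 5 = 1; all invariant factors of ∂_2 are 1 so no torsion. So H_1 = Z.
rank ∂_2 = 5, rank ∂_3 = 0 ⇒ b_2 = 5 − 5 − 0 = 0. So H_2 = 0.

H_0 = Z,  H_1 = Z,  H_2 = 0.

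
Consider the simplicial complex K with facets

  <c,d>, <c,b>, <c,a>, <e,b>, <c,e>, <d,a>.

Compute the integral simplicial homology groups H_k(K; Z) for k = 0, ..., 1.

H_0 ≅ Z,  H_1 ≅ Z^2.

Take the total order a < b < c < d < e on the vertex set. Then K (dimension 1) consists of the simplices:

  0-simplices (5): a, b, c, d, e
  1-simplices (6): ac, ad, bc, be, cd, ce

so the chain groups are C_0 ≅ Z^5, C_1 ≅ Z^6.

∂_1: C_1 → C_0 is given by ∂[p,q] = [q] − [p].
The resulting 5×6 matrix has rank 4, and its Smith normal form has invariant factors (1,1,1,1).

Computing H_k = (kernel of ∂_k) / (image of ∂_{k+1}):

  H_0: rank C_0 − rank ∂_1 = 5 − 4 = 1, and the invariant factors of ∂_1 are all 1, so H_0 = Z.
  H_1: rank ker ∂_1 − rank ∂_2 = (6 − 4) − 0 = 2, and there is no ∂_2, so H_1 = Z^2.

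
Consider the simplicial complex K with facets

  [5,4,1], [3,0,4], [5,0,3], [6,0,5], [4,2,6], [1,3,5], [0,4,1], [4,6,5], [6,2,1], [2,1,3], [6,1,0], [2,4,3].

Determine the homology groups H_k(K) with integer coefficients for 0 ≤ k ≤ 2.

Fix the vertex order 0 < 1 < 2 < 3 < 4 < 5 < 6 and write every simplex with vertices in increasing order. Then dim K = 2 and the simplices of K are:

  0-simplices (7): [0], [1], [2], [3], [4], [5], [6]
  1-simplices (18): [0,1], [0,3], [0,4], [0,5], [0,6], [1,2], [1,3], [1,4], [1,5], [1,6], [2,3], [2,4], [2,6], [3,4], [3,5], [4,5], [4,6], [5,6]
  2-simplices (12): [0,1,4], [0,1,6], [0,3,4], [0,3,5], [0,5,6], [1,2,3], [1,2,6], [1,3,5], [1,4,5], [2,3,4], [2,4,6], [4,5,6]

so the chain groups are C_0 ≅ Z^7, C_1 ≅ Z^18, C_2 ≅ Z^12.

∂_1: C_1 → C_0 is given by ∂[p,q] = [q] − [p].
As a 7×18 matrix over Z this has rank 6, with invariant factors (1,1,1,1,1,1).

∂_2: C_2 → C_1 maps a triangle to the signed sum of its edges. For instance
  ∂[1,2,6] = [2,6] − [1,6] + [1,2],
  ∂[2,4,6] = [4,6] − [2,6] + [2,4].
This gives a 18×12 integer matrix of rank 12; reducing to Smith normal form yields diagonal entries (1,1,1,1,1,1,1,1,1,1,1,2).

Computing H_k = (kernel of ∂_k) / (image of ∂_{k+1}):

  H_0: rank C_0 − rank ∂_1 = 7 − 6 = 1, and the invariant factors of ∂_1 are all 1, so H_0 = Z.
  H_1: rank ker ∂_1 − rank ∂_2 = (18 − 6) − 12 = 0, and ∂_2 has invariant factor 2 > 1, so H_1 = Z/2.
  H_2: rank ker ∂_2 − rank ∂_3 = (12 − 12) − 0 = 0, and there is no ∂_3, so H_2 = 0.

As a check, the Euler characteristic is 7 − 18 + 12 = 1, which agrees with 1 − 0 + 0 = 1.

H_0 = Z,  H_1 = Z/2,  H_2 = 0.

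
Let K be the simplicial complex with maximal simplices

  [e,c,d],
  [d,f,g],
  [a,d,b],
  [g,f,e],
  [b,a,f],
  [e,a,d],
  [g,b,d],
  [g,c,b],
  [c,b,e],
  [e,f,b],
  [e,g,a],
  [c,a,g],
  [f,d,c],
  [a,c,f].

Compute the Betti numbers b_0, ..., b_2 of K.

K has 7 vertices, 21 edges, 14 triangles.
rank ∂_0 = 0, rank ∂_1 = 6 ⇒ b_0 = 7 − 0 − 6 = 1; all invariant factors of ∂_1 are 1 so no torsion. So H_0 = Z.
rank ∂_1 = 6, rank ∂_2 = 13 ⇒ b_1 = 21 − 6 − 13 = 2; all invariant factors of ∂_2 are 1 so no torsion. So H_1 = Z^2.
rank ∂_2 = 13, rank ∂_3 = 0 ⇒ b_2 = 14 − 13 − 0 = 1. So H_2 = Z.

b_0 = 1, b_1 = 2, b_2 = 1.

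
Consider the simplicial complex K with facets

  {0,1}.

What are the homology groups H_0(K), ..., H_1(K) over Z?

H_0 = Z,  H_1 = 0.

We work with the vertex ordering 0 < 1. The simplices of K, each written with vertices in increasing order, are:

  0-simplices (2): [0], [1]
  1-simplices (1): [0,1]

Hence C_0 ≅ Z^2, C_1 ≅ Z^1.

Boundary ∂_1: C_1 → C_0 is given by ∂[p,q] = [q] − [p]. For instance
  ∂[0,1] = [1] − [0].
The resulting 2×1 matrix has rank 1, and its Smith normal form has invariant factors (1).

Reading off H_k = ker ∂_k / im ∂_{k+1}:

  H_0: rank C_0 − rank ∂_1 = 2 − 1 = 1, and the invariant factors of ∂_1 are all 1, so H_0 ≅ Z.
  H_1: rank ker ∂_1 − rank ∂_2 = (1 − 1) − 0 = 0, and there is no ∂_2, so H_1 ≅ 0.

(K is a triangulation of the 1-simplex.)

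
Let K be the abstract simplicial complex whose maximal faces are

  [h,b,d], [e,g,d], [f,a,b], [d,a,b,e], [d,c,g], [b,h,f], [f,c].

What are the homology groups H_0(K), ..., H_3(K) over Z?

H_0 = Z,  H_1 = Z,  H_2 = 0,  H_3 = 0.

Order the vertices as a < b < c < d < e < f < g < h. Listing each simplex with vertices in this order, K has dimension 3 with simplices:

  0-simplices (8): a, b, c, d, e, f, g, h
  1-simplices (16): ab, ad, ae, af, bd, be, bf, bh, cd, cf, cg, de, dg, dh, eg, fh
  2-simplices (9): abd, abe, abf, ade, bde, bdh, bfh, cdg, deg
  3-simplices (1): abde

Hence C_0 ≅ Z^8, C_1 ≅ Z^16, C_2 ≅ Z^9, C_3 ≅ Z^1.

∂_1: C_1 → C_0 maps an edge to its endpoints' difference, ∂[p,q] = q − p.
The resulting 8×16 matrix has rank 7, and its Smith normal form has invariant factors (1,1,1,1,1,1,1).

Boundary ∂_2: C_2 → C_1 acts by ∂[p,q,r] = [q,r] − [p,r] + [p,q]. For instance
  ∂bde = de − be + bd,
  ∂abf = bf − af + ab.
This gives a 16×9 integer matrix of rank 8; reducing to Smith normal form yields diagonal entries (1,1,1,1,1,1,1,1).

∂_3: C_3 → C_2 sends each 3-simplex σ to the alternating sum Σ_i (−1)^i (σ with its i-th vertex removed). For instance
  ∂abde = bde − ade + abe − abd.
The resulting 9×1 matrix has rank 1, and its Smith normal form has invariant factors (1).

Now H_k = ker ∂_k / im ∂_{k+1}, so:

  H_0: rank C_0 − rank ∂_1 = 8 − 7 = 1, and the invariant factors of ∂_1 are all 1, so H_0 = Z.
  H_1: rank ker ∂_1 − rank ∂_2 = (16 − 7) − 8 = 1, and the invariant factors of ∂_2 are all 1, so H_1 = Z.
  H_2: rank ker ∂_2 − rank ∂_3 = (9 − 8) − 1 = 0, and the invariant factors of ∂_3 are all 1, so H_2 = 0.
  H_3: rank ker ∂_3 − rank ∂_4 = (1 − 1) − 0 = 0, and there is no ∂_4, so H_3 = 0.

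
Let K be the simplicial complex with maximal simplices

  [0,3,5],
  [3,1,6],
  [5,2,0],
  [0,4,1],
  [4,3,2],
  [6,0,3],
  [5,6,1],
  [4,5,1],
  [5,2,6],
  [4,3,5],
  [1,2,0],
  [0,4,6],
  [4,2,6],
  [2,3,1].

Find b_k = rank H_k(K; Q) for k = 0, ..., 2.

b_0 = 1, b_1 = 2, b_2 = 1.

Take the total order 0 < 1 < 2 < 3 < 4 < 5 < 6 on the vertex set. Then K (dimension 2) consists of the simplices:

  0-simplices (7): [0], [1], [2], [3], [4], [5], [6]
  1-simplices (21): [0,1], [0,2], [0,3], [0,4], [0,5], [0,6], [1,2], [1,3], [1,4], [1,5], [1,6], [2,3], [2,4], [2,5], [2,6], [3,4], [3,5], [3,6], [4,5], [4,6], [5,6]
  2-simplices (14): [0,1,2], [0,1,4], [0,2,5], [0,3,5], [0,3,6], [0,4,6], [1,2,3], [1,3,6], [1,4,5], [1,5,6], [2,3,4], [2,4,6], [2,5,6], [3,4,5]

so the chain groups are C_0 ≅ Z^7, C_1 ≅ Z^21, C_2 ≅ Z^14.

The boundary map ∂_1: C_1 → C_0 sends each edge [p,q] (with p < q) to q − p. For instance
  ∂[0,6] = [6] − [0].
The resulting 7×21 matrix has rank 6, and its Smith normal form has invariant factors (1,1,1,1,1,1).

The boundary map ∂_2: C_2 → C_1 sends each 2-simplex [p,q,r] to [q,r] − [p,r] + [p,q]. For instance
  ∂[1,2,3] = [2,3] − [1,3] + [1,2],
  ∂[0,2,5] = [2,5] − [0,5] + [0,2].
The resulting 21×14 matrix has rank 13, and its Smith normal form has invariant factors (1,1,1,1,1,1,1,1,1,1,1,1,1).

Reading off H_k = ker ∂_k / im ∂_{k+1}:

  H_0: rank C_0 − rank ∂_1 = 7 − 6 = 1, and the invariant factors of ∂_1 are all 1, so H_0 ≅ Z.
  H_1: rank ker ∂_1 − rank ∂_2 = (21 − 6) − 13 = 2, and the invariant factors of ∂_2 are all 1, so H_1 ≅ Z^2.
  H_2: rank ker ∂_2 − rank ∂_3 = (14 − 13) − 0 = 1, and there is no ∂_3, so H_2 ≅ Z.

(K is a triangulation of the torus T^2.)

Hence the Betti numbers are b_0 = 1, b_1 = 2, b_2 = 1.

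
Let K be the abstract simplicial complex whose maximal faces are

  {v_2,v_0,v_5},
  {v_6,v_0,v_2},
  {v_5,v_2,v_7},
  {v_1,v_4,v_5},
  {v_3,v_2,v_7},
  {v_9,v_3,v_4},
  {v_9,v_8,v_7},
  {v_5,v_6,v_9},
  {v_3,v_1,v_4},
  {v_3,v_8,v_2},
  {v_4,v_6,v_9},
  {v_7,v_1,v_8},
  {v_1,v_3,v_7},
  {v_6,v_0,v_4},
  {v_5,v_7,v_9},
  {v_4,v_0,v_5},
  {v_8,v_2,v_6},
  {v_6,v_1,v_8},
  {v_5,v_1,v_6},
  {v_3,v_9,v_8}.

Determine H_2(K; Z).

Take the total order v_0 < v_1 < v_2 < v_3 < v_4 < v_5 < v_6 < v_7 < v_8 < v_9 on the vertex set. Then K (dimension 2) consists of the simplices:

  0-simplices (10): [v_0], [v_1], [v_2], [v_3], [v_4], [v_5], [v_6], [v_7], [v_8], [v_9]
  1-simplices (30): (30 of them)
  2-simplices (20): (20 of them)

giving chain groups C_0 ≅ Z^10, C_1 ≅ Z^30, C_2 ≅ Z^20.

∂_1: C_1 → C_0 maps an edge to its endpoints' difference, ∂[p,q] = q − p. For instance
  ∂[v_1,v_3] = [v_3] − [v_1].
As a 10×30 matrix over Z this has rank 9, with invariant factors (1,1,1,1,1,1,1,1,1).

∂_2: C_2 → C_1 maps a triangle to the signed sum of its edges. For instance
  ∂[v_2,v_5,v_7] = [v_5,v_7] − [v_2,v_7] + [v_2,v_5],
  ∂[v_2,v_3,v_7] = [v_3,v_7] − [v_2,v_7] + [v_2,v_3].
The resulting 30×20 matrix has rank 20, and its Smith normal form has invariant factors (1,1,1,1,1,1,1,1,1,1,1,1,1,1,1,1,1,1,1,2).

From H_k ≅ ker(∂_k) / im(∂_{k+1}) we obtain:

  H_2: rank ker ∂_2 − rank ∂_3 = (20 − 20) − 0 = 0, and there is no ∂_3, so H_2 ≅ 0.

(K is a triangulation of the Klein bottle.)

H_2 ≅ 0.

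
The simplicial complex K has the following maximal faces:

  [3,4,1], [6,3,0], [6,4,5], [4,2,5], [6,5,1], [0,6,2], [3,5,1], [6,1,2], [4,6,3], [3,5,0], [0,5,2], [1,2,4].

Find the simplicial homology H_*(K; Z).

Fix the vertex order 0 < 1 < 2 < 3 < 4 < 5 < 6 and write every simplex with vertices in increasing order. Then dim K = 2 and the simplices of K are:

  0-simplices (7): [0], [1], [2], [3], [4], [5], [6]
  1-simplices (18): [0,2], [0,3], [0,5], [0,6], [1,2], [1,3], [1,4], [1,5], [1,6], [2,4], [2,5], [2,6], [3,4], [3,5], [3,6], [4,5], [4,6], [5,6]
  2-simplices (12): [0,2,5], [0,2,6], [0,3,5], [0,3,6], [1,2,4], [1,2,6], [1,3,4], [1,3,5], [1,5,6], [2,4,5], [3,4,6], [4,5,6]

so the chain groups are C_0 ≅ Z^7, C_1 ≅ Z^18, C_2 ≅ Z^12.

∂_1: C_1 → C_0 sends each edge [p,q] (with p < q) to q − p.
This gives a 7×18 integer matrix of rank 6; reducing to Smith normal form yields diagonal entries (1,1,1,1,1,1).

∂_2: C_2 → C_1 maps a triangle to the signed sum of its edges. For instance
  ∂[0,2,6] = [2,6] − [0,6] + [0,2],
  ∂[0,2,5] = [2,5] − [0,5] + [0,2].
The 18×12 boundary matrix has rank 12 and Smith normal form diag(1,1,1,1,1,1,1,1,1,1,1,2).

Now H_k = ker ∂_k / im ∂_{k+1}, so:

  H_0: rank C_0 − rank ∂_1 = 7 − 6 = 1, and the invariant factors of ∂_1 are all 1, so H_0 ≅ Z.
  H_1: rank ker ∂_1 − rank ∂_2 = (18 − 6) − 12 = 0, and ∂_2 has invariant factor 2 > 1, so H_1 ≅ Z_2.
  H_2: rank ker ∂_2 − rank ∂_3 = (12 − 12) − 0 = 0, and there is no ∂_3, so H_2 ≅ 0.

(K is a triangulation of the real projective plane RP^2.)

H_0 = Z,  H_1 = Z_2,  H_2 = 0.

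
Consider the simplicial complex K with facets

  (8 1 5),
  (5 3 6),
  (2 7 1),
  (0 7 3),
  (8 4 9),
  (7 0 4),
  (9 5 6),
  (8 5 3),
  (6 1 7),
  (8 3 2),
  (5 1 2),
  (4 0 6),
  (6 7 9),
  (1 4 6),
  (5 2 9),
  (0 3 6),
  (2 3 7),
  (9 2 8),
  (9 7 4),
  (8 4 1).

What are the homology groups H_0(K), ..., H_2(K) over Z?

Take the total order 0 < 1 < 2 < 3 < 4 < 5 < 6 < 7 < 8 < 9 on the vertex set. Then K (dimension 2) consists of the simplices:

  0-simplices (10): [0], [1], [2], [3], [4], [5], [6], [7], [8], [9]
  1-simplices (30): (30 of them)
  2-simplices (20): (20 of them)

so the chain groups are C_0 ≅ Z^10, C_1 ≅ Z^30, C_2 ≅ Z^20.

∂_1: C_1 → C_0 maps an edge to its endpoints' difference, ∂[p,q] = q − p. For instance
  ∂[5,9] = [9] − [5].
The 10×30 boundary matrix has rank 9 and Smith normal form diag(1,1,1,1,1,1,1,1,1).

Boundary ∂_2: C_2 → C_1 maps a triangle to the signed sum of its edges. For instance
  ∂[4,8,9] = [8,9] − [4,9] + [4,8],
  ∂[2,3,8] = [3,8] − [2,8] + [2,3].
As a 30×20 matrix over Z this has rank 20, with invariant factors (1,1,1,1,1,1,1,1,1,1,1,1,1,1,1,1,1,1,1,2).

Reading off H_k = ker ∂_k / im ∂_{k+1}:

  H_0: rank C_0 − rank ∂_1 = 10 − 9 = 1, and the invariant factors of ∂_1 are all 1, so H_0 ≅ Z.
  H_1: rank ker ∂_1 − rank ∂_2 = (30 − 9) − 20 = 1, and ∂_2 has invariant factor 2 > 1, so H_1 ≅ Z ⊕ Z/2.
  H_2: rank ker ∂_2 − rank ∂_3 = (20 − 20) − 0 = 0, and there is no ∂_3, so H_2 ≅ 0.

As a check, the Euler characteristic is 10 − 30 + 20 = 0, which agrees with 1 − 1 + 0 = 0.

H_0 = Z,  H_1 = Z ⊕ Z/2,  H_2 = 0.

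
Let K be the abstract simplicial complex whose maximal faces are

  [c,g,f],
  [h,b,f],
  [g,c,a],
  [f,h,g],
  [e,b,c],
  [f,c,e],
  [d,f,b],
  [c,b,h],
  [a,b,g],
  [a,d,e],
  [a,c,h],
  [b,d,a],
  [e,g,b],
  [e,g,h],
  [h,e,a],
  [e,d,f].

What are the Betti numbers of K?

b_0 = 1, b_1 = 2, b_2 = 1.

Take the total order a < b < c < d < e < f < g < h on the vertex set. Then K (dimension 2) consists of the simplices:

  0-simplices (8): a, b, c, d, e, f, g, h
  1-simplices (24): ab, ac, ad, ae, ag, ah, bc, bd, be, bf, bg, bh, ce, cf, cg, ch, de, df, ef, eg, eh, fg, fh, gh
  2-simplices (16): abd, abg, acg, ach, ade, aeh, bce, bch, bdf, beg, bfh, cef, cfg, def, egh, fgh

Hence C_0 ≅ Z^8, C_1 ≅ Z^24, C_2 ≅ Z^16.

Boundary ∂_1: C_1 → C_0 is given by ∂[p,q] = [q] − [p].
The resulting 8×24 matrix has rank 7, and its Smith normal form has invariant factors (1,1,1,1,1,1,1).

∂_2: C_2 → C_1 acts by ∂[p,q,r] = [q,r] − [p,r] + [p,q]. For instance
  ∂bdf = df − bf + bd,
  ∂fgh = gh − fh + fg.
The 24×16 boundary matrix has rank 15 and Smith normal form diag(1,1,1,1,1,1,1,1,1,1,1,1,1,1,1).

From H_k ≅ ker(∂_k) / im(∂_{k+1}) we obtain:

  H_0: rank C_0 − rank ∂_1 = 8 − 7 = 1, and the invariant factors of ∂_1 are all 1, so H_0 ≅ Z.
  H_1: rank ker ∂_1 − rank ∂_2 = (24 − 7) − 15 = 2, and the invariant factors of ∂_2 are all 1, so H_1 ≅ Z^2.
  H_2: rank ker ∂_2 − rank ∂_3 = (16 − 15) − 0 = 1, and there is no ∂_3, so H_2 ≅ Z.

As a check, the Euler characteristic is 8 − 24 + 16 = 0, which agrees with 1 − 2 + 1 = 0.

Hence the Betti numbers are b_0 = 1, b_1 = 2, b_2 = 1.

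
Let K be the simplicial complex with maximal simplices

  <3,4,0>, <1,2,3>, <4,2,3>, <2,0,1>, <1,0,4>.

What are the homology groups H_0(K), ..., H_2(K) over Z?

Take the total order 0 < 1 < 2 < 3 < 4 on the vertex set. Then K (dimension 2) consists of the simplices:

  0-simplices (5): [0], [1], [2], [3], [4]
  1-simplices (10): [0,1], [0,2], [0,3], [0,4], [1,2], [1,3], [1,4], [2,3], [2,4], [3,4]
  2-simplices (5): [0,1,2], [0,1,4], [0,3,4], [1,2,3], [2,3,4]

giving chain groups C_0 ≅ Z^5, C_1 ≅ Z^10, C_2 ≅ Z^5.

∂_1: C_1 → C_0 sends each edge [p,q] (with p < q) to q − p. For instance
  ∂[2,4] = [4] − [2].
The resulting 5×10 matrix has rank 4, and its Smith normal form has invariant factors (1,1,1,1).

The boundary map ∂_2: C_2 → C_1 acts by ∂[p,q,r] = [q,r] − [p,r] + [p,q]. For instance
  ∂[2,3,4] = [3,4] − [2,4] + [2,3],
  ∂[0,3,4] = [3,4] − [0,4] + [0,3].
As a 10×5 matrix over Z this has rank 5, with invariant factors (1,1,1,1,1).

Computing H_k = (kernel of ∂_k) / (image of ∂_{k+1}):

  H_0: rank C_0 − rank ∂_1 = 5 − 4 = 1, and the invariant factors of ∂_1 are all 1, so H_0 ≅ Z.
  H_1: rank ker ∂_1 − rank ∂_2 = (10 − 4) − 5 = 1, and the invariant factors of ∂_2 are all 1, so H_1 ≅ Z.
  H_2: rank ker ∂_2 − rank ∂_3 = (5 − 5) − 0 = 0, and there is no ∂_3, so H_2 ≅ 0.

As a check, the Euler characteristic is 5 − 10 + 5 = 0, which agrees with 1 − 1 + 0 = 0.
(K is a triangulation of the Möbius band.)

H_0 = Z,  H_1 = Z,  H_2 = 0.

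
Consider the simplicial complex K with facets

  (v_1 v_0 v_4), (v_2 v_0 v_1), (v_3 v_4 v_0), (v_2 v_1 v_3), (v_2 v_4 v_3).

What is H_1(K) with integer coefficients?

Order the vertices as v_0 < v_1 < v_2 < v_3 < v_4. Listing each simplex with vertices in this order, K has dimension 2 with simplices:

  0-simplices (5): [v_0], [v_1], [v_2], [v_3], [v_4]
  1-simplices (10): [v_0,v_1], [v_0,v_2], [v_0,v_3], [v_0,v_4], [v_1,v_2], [v_1,v_3], [v_1,v_4], [v_2,v_3], [v_2,v_4], [v_3,v_4]
  2-simplices (5): [v_0,v_1,v_2], [v_0,v_1,v_4], [v_0,v_3,v_4], [v_1,v_2,v_3], [v_2,v_3,v_4]

so the chain groups are C_0 ≅ Z^5, C_1 ≅ Z^10, C_2 ≅ Z^5.

∂_1: C_1 → C_0 is given by ∂[p,q] = [q] − [p]. For instance
  ∂[v_2,v_3] = [v_3] − [v_2].
This gives a 5×10 integer matrix of rank 4; reducing to Smith normal form yields diagonal entries (1,1,1,1).

The boundary map ∂_2: C_2 → C_1 maps a triangle to the signed sum of its edges. For instance
  ∂[v_1,v_2,v_3] = [v_2,v_3] − [v_1,v_3] + [v_1,v_2],
  ∂[v_0,v_1,v_4] = [v_1,v_4] − [v_0,v_4] + [v_0,v_1].
As a 10×5 matrix over Z this has rank 5, with invariant factors (1,1,1,1,1).

Now H_k = ker ∂_k / im ∂_{k+1}, so:

  H_1: rank ker ∂_1 − rank ∂_2 = (10 − 4) − 5 = 1, and the invariant factors of ∂_2 are all 1, so H_1 ≅ Z.

H_1 ≅ Z.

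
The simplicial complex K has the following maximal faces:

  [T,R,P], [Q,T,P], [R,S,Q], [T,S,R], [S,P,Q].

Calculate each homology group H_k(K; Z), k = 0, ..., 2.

H_0 = Z,  H_1 = Z,  H_2 = 0.

Order the vertices as P < Q < R < S < T. Listing each simplex with vertices in this order, K has dimension 2 with simplices:

  0-simplices (5): P, Q, R, S, T
  1-simplices (10): PQ, PR, PS, PT, QR, QS, QT, RS, RT, ST
  2-simplices (5): PQS, PQT, PRT, QRS, RST

Hence C_0 ≅ Z^5, C_1 ≅ Z^10, C_2 ≅ Z^5.

Boundary ∂_1: C_1 → C_0 is given by ∂[p,q] = [q] − [p]. For instance
  ∂QS = S − Q.
The resulting 5×10 matrix has rank 4, and its Smith normal form has invariant factors (1,1,1,1).

The boundary map ∂_2: C_2 → C_1 maps a triangle to the signed sum of its edges. For instance
  ∂RST = ST − RT + RS,
  ∂PQT = QT − PT + PQ.
The resulting 10×5 matrix has rank 5, and its Smith normal form has invariant factors (1,1,1,1,1).

Now H_k = ker ∂_k / im ∂_{k+1}, so:

  H_0: rank C_0 − rank ∂_1 = 5 − 4 = 1, and the invariant factors of ∂_1 are all 1, so H_0 = Z.
  H_1: rank ker ∂_1 − rank ∂_2 = (10 − 4) − 5 = 1, and the invariant factors of ∂_2 are all 1, so H_1 = Z.
  H_2: rank ker ∂_2 − rank ∂_3 = (5 − 5) − 0 = 0, and there is no ∂_3, so H_2 = 0.

As a check, the Euler characteristic is 5 − 10 + 5 = 0, which agrees with 1 − 1 + 0 = 0.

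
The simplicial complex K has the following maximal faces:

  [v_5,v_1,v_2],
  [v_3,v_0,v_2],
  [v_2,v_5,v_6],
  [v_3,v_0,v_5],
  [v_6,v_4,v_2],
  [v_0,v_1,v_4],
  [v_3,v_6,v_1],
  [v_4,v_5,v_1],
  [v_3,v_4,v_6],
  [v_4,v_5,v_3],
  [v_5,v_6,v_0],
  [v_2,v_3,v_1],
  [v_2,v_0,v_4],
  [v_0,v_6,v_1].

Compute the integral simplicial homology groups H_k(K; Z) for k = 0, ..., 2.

H_0 = Z,  H_1 = Z^2,  H_2 = Z.

We work with the vertex ordering v_0 < v_1 < v_2 < v_3 < v_4 < v_5 < v_6. The simplices of K, each written with vertices in increasing order, are:

  0-simplices (7): [v_0], [v_1], [v_2], [v_3], [v_4], [v_5], [v_6]
  1-simplices (21): (21 of them)
  2-simplices (14): (14 of them)

so the chain groups are C_0 ≅ Z^7, C_1 ≅ Z^21, C_2 ≅ Z^14.

∂_1: C_1 → C_0 is given by ∂[p,q] = [q] − [p].
This gives a 7×21 integer matrix of rank 6; reducing to Smith normal form yields diagonal entries (1,1,1,1,1,1).

∂_2: C_2 → C_1 acts by ∂[p,q,r] = [q,r] − [p,r] + [p,q]. For instance
  ∂[v_0,v_1,v_4] = [v_1,v_4] − [v_0,v_4] + [v_0,v_1],
  ∂[v_3,v_4,v_5] = [v_4,v_5] − [v_3,v_5] + [v_3,v_4].
This gives a 21×14 integer matrix of rank 13; reducing to Smith normal form yields diagonal entries (1,1,1,1,1,1,1,1,1,1,1,1,1).

From H_k ≅ ker(∂_k) / im(∂_{k+1}) we obtain:

  H_0: rank C_0 − rank ∂_1 = 7 − 6 = 1, and the invariant factors of ∂_1 are all 1, so H_0 ≅ Z.
  H_1: rank ker ∂_1 − rank ∂_2 = (21 − 6) − 13 = 2, and the invariant factors of ∂_2 are all 1, so H_1 ≅ Z^2.
  H_2: rank ker ∂_2 − rank ∂_3 = (14 − 13) − 0 = 1, and there is no ∂_3, so H_2 ≅ Z.

As a check, the Euler characteristic is 7 − 21 + 14 = 0, which agrees with 1 − 2 + 1 = 0.
(K is a triangulation of the torus T^2.)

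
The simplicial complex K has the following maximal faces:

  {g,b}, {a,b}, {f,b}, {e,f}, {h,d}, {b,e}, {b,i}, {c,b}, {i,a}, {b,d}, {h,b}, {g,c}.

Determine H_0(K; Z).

Fix the vertex order a < b < c < d < e < f < g < h < i and write every simplex with vertices in increasing order. Then dim K = 1 and the simplices of K are:

  0-simplices (9): a, b, c, d, e, f, g, h, i
  1-simplices (12): ab, ai, bc, bd, be, bf, bg, bh, bi, cg, dh, ef

Hence C_0 ≅ Z^9, C_1 ≅ Z^12.

∂_1: C_1 → C_0 is given by ∂[p,q] = [q] − [p]. For instance
  ∂cg = g − c.
The 9×12 boundary matrix has rank 8 and Smith normal form diag(1,1,1,1,1,1,1,1).

From H_k ≅ ker(∂_k) / im(∂_{k+1}) we obtain:

  H_0: rank C_0 − rank ∂_1 = 9 − 8 = 1, and the invariant factors of ∂_1 are all 1, so H_0 ≅ Z.

(K is a triangulation of a wedge of 4 circles.)

H_0 ≅ Z.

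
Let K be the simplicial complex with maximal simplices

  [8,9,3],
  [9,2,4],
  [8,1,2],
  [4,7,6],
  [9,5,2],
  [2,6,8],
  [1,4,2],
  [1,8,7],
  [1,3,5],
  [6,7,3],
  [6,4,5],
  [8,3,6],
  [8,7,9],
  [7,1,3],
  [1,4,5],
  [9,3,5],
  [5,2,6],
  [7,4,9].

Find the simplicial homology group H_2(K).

H_2 = 0.

We work with the vertex ordering 1 < 2 < 3 < 4 < 5 < 6 < 7 < 8 < 9. The simplices of K, each written with vertices in increasing order, are:

  0-simplices (9): [1], [2], [3], [4], [5], [6], [7], [8], [9]
  1-simplices (27): (27 of them)
  2-simplices (18): [1,2,4], [1,2,8], [1,3,5], [1,3,7], [1,4,5], [1,7,8], [2,4,9], [2,5,6], [2,5,9], [2,6,8], [3,5,9], [3,6,7], [3,6,8], [3,8,9], [4,5,6], [4,6,7], [4,7,9], [7,8,9]

so the chain groups are C_0 ≅ Z^9, C_1 ≅ Z^27, C_2 ≅ Z^18.

∂_1: C_1 → C_0 maps an edge to its endpoints' difference, ∂[p,q] = q − p.
This gives a 9×27 integer matrix of rank 8; reducing to Smith normal form yields diagonal entries (1,1,1,1,1,1,1,1).

The boundary map ∂_2: C_2 → C_1 maps a triangle to the signed sum of its edges. For instance
  ∂[1,4,5] = [4,5] − [1,5] + [1,4],
  ∂[1,7,8] = [7,8] − [1,8] + [1,7].
As a 27×18 matrix over Z this has rank 18, with invariant factors (1,1,1,1,1,1,1,1,1,1,1,1,1,1,1,1,1,2).

From H_k ≅ ker(∂_k) / im(∂_{k+1}) we obtain:

  H_2: rank ker ∂_2 − rank ∂_3 = (18 − 18) − 0 = 0, and there is no ∂_3, so H_2 ≅ 0.

(K is a triangulation of the Klein bottle.)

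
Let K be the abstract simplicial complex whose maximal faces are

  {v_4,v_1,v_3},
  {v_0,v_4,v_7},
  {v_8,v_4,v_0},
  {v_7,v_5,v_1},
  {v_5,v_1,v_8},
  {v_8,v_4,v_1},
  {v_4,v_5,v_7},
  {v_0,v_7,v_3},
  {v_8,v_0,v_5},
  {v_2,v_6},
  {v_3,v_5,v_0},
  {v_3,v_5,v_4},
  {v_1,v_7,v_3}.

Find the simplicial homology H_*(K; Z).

Fix the vertex order v_0 < v_1 < v_2 < v_3 < v_4 < v_5 < v_6 < v_7 < v_8 and write every simplex with vertices in increasing order. Then dim K = 2 and the simplices of K are:

  0-simplices (9): [v_0], [v_1], [v_2], [v_3], [v_4], [v_5], [v_6], [v_7], [v_8]
  1-simplices (19): (19 of them)
  2-simplices (12): (12 of them)

Hence C_0 ≅ Z^9, C_1 ≅ Z^19, C_2 ≅ Z^12.

Boundary ∂_1: C_1 → C_0 maps an edge to its endpoints' difference, ∂[p,q] = q − p.
This gives a 9×19 integer matrix of rank 7; reducing to Smith normal form yields diagonal entries (1,1,1,1,1,1,1).

Boundary ∂_2: C_2 → C_1 maps a triangle to the signed sum of its edges. For instance
  ∂[v_1,v_3,v_7] = [v_3,v_7] − [v_1,v_7] + [v_1,v_3],
  ∂[v_0,v_5,v_8] = [v_5,v_8] − [v_0,v_8] + [v_0,v_5].
This gives a 19×12 integer matrix of rank 12; reducing to Smith normal form yields diagonal entries (1,1,1,1,1,1,1,1,1,1,1,2).

Now H_k = ker ∂_k / im ∂_{k+1}, so:

  H_0: rank C_0 − rank ∂_1 = 9 − 7 = 2, and the invariant factors of ∂_1 are all 1, so H_0 ≅ Z^2.
  H_1: rank ker ∂_1 − rank ∂_2 = (19 − 7) − 12 = 0, and ∂_2 has invariant factor 2 > 1, so H_1 ≅ Z/2Z.
  H_2: rank ker ∂_2 − rank ∂_3 = (12 − 12) − 0 = 0, and there is no ∂_3, so H_2 ≅ 0.

H_0 ≅ Z^2,  H_1 ≅ Z/2Z,  H_2 = 0.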